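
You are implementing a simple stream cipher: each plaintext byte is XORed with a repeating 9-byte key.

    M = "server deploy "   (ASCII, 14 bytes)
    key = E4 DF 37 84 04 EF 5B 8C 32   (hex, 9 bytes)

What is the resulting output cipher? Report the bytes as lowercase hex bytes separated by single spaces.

The 9-byte key repeats, so the effective keystream is e4 df 37 84 04 ef 5b 8c 32 e4 df 37 84 04.
byte 0: 73 ^ e4 = 97
byte 1: 65 ^ df = ba
byte 2: 72 ^ 37 = 45
byte 3: 76 ^ 84 = f2
byte 4: 65 ^ 04 = 61
byte 5: 72 ^ ef = 9d
byte 6: 20 ^ 5b = 7b
byte 7: 64 ^ 8c = e8
byte 8: 65 ^ 32 = 57
byte 9: 70 ^ e4 = 94
byte 10: 6c ^ df = b3
byte 11: 6f ^ 37 = 58
byte 12: 79 ^ 84 = fd
byte 13: 20 ^ 04 = 24

97 ba 45 f2 61 9d 7b e8 57 94 b3 58 fd 24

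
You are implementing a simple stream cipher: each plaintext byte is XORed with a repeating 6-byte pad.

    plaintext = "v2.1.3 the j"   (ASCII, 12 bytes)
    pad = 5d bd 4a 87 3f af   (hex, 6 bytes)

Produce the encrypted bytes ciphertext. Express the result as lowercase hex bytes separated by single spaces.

The 6-byte key repeats, so the effective keystream is 5d bd 4a 87 3f af 5d bd 4a 87 3f af.
byte 0: 76 ⊕ 5d = 2b
byte 1: 32 ⊕ bd = 8f
byte 2: 2e ⊕ 4a = 64
byte 3: 31 ⊕ 87 = b6
byte 4: 2e ⊕ 3f = 11
byte 5: 33 ⊕ af = 9c
byte 6: 20 ⊕ 5d = 7d
byte 7: 74 ⊕ bd = c9
byte 8: 68 ⊕ 4a = 22
byte 9: 65 ⊕ 87 = e2
byte 10: 20 ⊕ 3f = 1f
byte 11: 6a ⊕ af = c5

2b 8f 64 b6 11 9c 7d c9 22 e2 1f c5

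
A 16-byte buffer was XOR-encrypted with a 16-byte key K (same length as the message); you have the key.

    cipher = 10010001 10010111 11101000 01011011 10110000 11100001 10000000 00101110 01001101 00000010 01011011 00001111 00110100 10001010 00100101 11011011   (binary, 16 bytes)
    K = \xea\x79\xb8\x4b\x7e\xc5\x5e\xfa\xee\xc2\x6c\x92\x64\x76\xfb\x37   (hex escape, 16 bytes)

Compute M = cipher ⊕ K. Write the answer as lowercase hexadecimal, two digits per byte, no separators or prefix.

XOR is its own inverse, so applying the key byte-wise gives the result directly.
91 XOR ea = 7b
97 XOR 79 = ee
e8 XOR b8 = 50
5b XOR 4b = 10
b0 XOR 7e = ce
e1 XOR c5 = 24
80 XOR 5e = de
2e XOR fa = d4
4d XOR ee = a3
02 XOR c2 = c0
5b XOR 6c = 37
0f XOR 92 = 9d
34 XOR 64 = 50
8a XOR 76 = fc
25 XOR fb = de
db XOR 37 = ec

7bee5010ce24ded4a3c0379d50fcdeec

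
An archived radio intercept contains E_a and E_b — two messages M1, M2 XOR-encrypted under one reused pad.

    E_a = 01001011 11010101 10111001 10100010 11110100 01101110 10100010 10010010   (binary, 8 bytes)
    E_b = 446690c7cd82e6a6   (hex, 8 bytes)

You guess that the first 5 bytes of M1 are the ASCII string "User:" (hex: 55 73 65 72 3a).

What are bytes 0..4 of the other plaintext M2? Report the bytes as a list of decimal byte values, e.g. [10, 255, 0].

First, E_a ⊕ E_b = (M1 ⊕ K) ⊕ (M2 ⊕ K) = M1 ⊕ M2, so the key drops out. Then M2 = (M1 ⊕ M2) ⊕ M1 over the first 5 bytes.
byte 0: (4b ^ 44) ^ 55 = 0f ^ 55 = 5a
byte 1: (d5 ^ 66) ^ 73 = b3 ^ 73 = c0
byte 2: (b9 ^ 90) ^ 65 = 29 ^ 65 = 4c
byte 3: (a2 ^ c7) ^ 72 = 65 ^ 72 = 17
byte 4: (f4 ^ cd) ^ 3a = 39 ^ 3a = 03

[90, 192, 76, 23, 3]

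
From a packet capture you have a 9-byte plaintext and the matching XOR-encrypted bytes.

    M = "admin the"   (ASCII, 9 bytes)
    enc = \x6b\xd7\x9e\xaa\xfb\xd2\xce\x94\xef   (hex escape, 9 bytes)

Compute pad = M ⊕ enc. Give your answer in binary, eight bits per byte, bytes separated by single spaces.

Since enc = M ⊕ pad, XORing both sides with M gives pad = M ⊕ enc.
61 XOR 6b = 0a
64 XOR d7 = b3
6d XOR 9e = f3
69 XOR aa = c3
6e XOR fb = 95
20 XOR d2 = f2
74 XOR ce = ba
68 XOR 94 = fc
65 XOR ef = 8a

00001010 10110011 11110011 11000011 10010101 11110010 10111010 11111100 10001010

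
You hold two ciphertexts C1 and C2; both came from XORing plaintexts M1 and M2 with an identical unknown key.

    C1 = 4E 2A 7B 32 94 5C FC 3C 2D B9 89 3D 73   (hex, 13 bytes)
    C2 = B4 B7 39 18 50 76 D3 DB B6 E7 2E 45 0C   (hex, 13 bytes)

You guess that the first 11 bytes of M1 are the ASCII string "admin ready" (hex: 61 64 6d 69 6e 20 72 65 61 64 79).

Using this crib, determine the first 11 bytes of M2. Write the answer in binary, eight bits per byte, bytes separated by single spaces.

10011011 11111001 00101111 01000011 10101010 00001010 01011101 10000010 11111010 00111010 11011110

First, C1 ⊕ C2 = (M1 ⊕ K) ⊕ (M2 ⊕ K) = M1 ⊕ M2, so the key drops out. Then M2 = (M1 ⊕ M2) ⊕ M1 over the first 11 bytes.
byte 0: (4e XOR b4) XOR 61 = fa XOR 61 = 9b
byte 1: (2a XOR b7) XOR 64 = 9d XOR 64 = f9
byte 2: (7b XOR 39) XOR 6d = 42 XOR 6d = 2f
byte 3: (32 XOR 18) XOR 69 = 2a XOR 69 = 43
byte 4: (94 XOR 50) XOR 6e = c4 XOR 6e = aa
byte 5: (5c XOR 76) XOR 20 = 2a XOR 20 = 0a
byte 6: (fc XOR d3) XOR 72 = 2f XOR 72 = 5d
byte 7: (3c XOR db) XOR 65 = e7 XOR 65 = 82
byte 8: (2d XOR b6) XOR 61 = 9b XOR 61 = fa
byte 9: (b9 XOR e7) XOR 64 = 5e XOR 64 = 3a
byte 10: (89 XOR 2e) XOR 79 = a7 XOR 79 = de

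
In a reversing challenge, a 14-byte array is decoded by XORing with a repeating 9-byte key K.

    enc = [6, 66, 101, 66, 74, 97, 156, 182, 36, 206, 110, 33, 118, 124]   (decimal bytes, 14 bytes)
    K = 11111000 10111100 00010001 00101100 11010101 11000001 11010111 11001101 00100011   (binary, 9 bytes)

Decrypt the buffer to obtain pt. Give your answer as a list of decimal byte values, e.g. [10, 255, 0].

[254, 254, 116, 110, 159, 160, 75, 123, 7, 54, 210, 48, 90, 169]

The 9-byte key repeats, so the effective keystream is f8 bc 11 2c d5 c1 d7 cd 23 f8 bc 11 2c d5.
byte 0: 06 ⊕ f8 = fe
byte 1: 42 ⊕ bc = fe
byte 2: 65 ⊕ 11 = 74
byte 3: 42 ⊕ 2c = 6e
byte 4: 4a ⊕ d5 = 9f
byte 5: 61 ⊕ c1 = a0
byte 6: 9c ⊕ d7 = 4b
byte 7: b6 ⊕ cd = 7b
byte 8: 24 ⊕ 23 = 07
byte 9: ce ⊕ f8 = 36
byte 10: 6e ⊕ bc = d2
byte 11: 21 ⊕ 11 = 30
byte 12: 76 ⊕ 2c = 5a
byte 13: 7c ⊕ d5 = a9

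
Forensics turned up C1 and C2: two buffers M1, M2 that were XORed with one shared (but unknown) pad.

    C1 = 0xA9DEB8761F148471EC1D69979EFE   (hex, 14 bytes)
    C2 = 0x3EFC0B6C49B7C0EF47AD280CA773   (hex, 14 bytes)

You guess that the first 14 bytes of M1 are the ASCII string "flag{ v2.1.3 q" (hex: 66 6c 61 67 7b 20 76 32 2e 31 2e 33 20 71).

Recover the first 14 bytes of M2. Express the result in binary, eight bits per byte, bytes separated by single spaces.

11110001 01001110 11010010 01111101 00101101 10000011 00110010 10101100 10000101 10000001 01101111 10101000 00011001 11111100

First, C1 ⊕ C2 = (M1 ⊕ K) ⊕ (M2 ⊕ K) = M1 ⊕ M2, so the key drops out. Then M2 = (M1 ⊕ M2) ⊕ M1 over the first 14 bytes.
byte 0: (a9 ^ 3e) ^ 66 = 97 ^ 66 = f1
byte 1: (de ^ fc) ^ 6c = 22 ^ 6c = 4e
byte 2: (b8 ^ 0b) ^ 61 = b3 ^ 61 = d2
byte 3: (76 ^ 6c) ^ 67 = 1a ^ 67 = 7d
byte 4: (1f ^ 49) ^ 7b = 56 ^ 7b = 2d
byte 5: (14 ^ b7) ^ 20 = a3 ^ 20 = 83
byte 6: (84 ^ c0) ^ 76 = 44 ^ 76 = 32
byte 7: (71 ^ ef) ^ 32 = 9e ^ 32 = ac
byte 8: (ec ^ 47) ^ 2e = ab ^ 2e = 85
byte 9: (1d ^ ad) ^ 31 = b0 ^ 31 = 81
byte 10: (69 ^ 28) ^ 2e = 41 ^ 2e = 6f
byte 11: (97 ^ 0c) ^ 33 = 9b ^ 33 = a8
byte 12: (9e ^ a7) ^ 20 = 39 ^ 20 = 19
byte 13: (fe ^ 73) ^ 71 = 8d ^ 71 = fc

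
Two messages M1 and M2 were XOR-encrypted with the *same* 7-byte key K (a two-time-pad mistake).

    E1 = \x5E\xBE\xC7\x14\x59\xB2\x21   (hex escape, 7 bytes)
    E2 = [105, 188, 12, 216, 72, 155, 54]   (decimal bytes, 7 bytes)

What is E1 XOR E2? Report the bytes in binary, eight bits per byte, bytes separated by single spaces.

00110111 00000010 11001011 11001100 00010001 00101001 00010111

E1 ⊕ E2 = (M1 ⊕ K) ⊕ (M2 ⊕ K) = M1 ⊕ M2 — the shared key cancels under XOR.
5e ⊕ 69 = 37
be ⊕ bc = 02
c7 ⊕ 0c = cb
14 ⊕ d8 = cc
59 ⊕ 48 = 11
b2 ⊕ 9b = 29
21 ⊕ 36 = 17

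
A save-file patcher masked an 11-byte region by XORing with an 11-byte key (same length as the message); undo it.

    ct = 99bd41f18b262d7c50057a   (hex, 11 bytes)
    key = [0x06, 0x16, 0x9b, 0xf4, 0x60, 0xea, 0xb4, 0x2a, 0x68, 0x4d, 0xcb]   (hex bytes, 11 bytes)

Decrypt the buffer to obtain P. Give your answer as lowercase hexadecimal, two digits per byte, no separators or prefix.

99 ^ 06 = 9f
bd ^ 16 = ab
41 ^ 9b = da
f1 ^ f4 = 05
8b ^ 60 = eb
26 ^ ea = cc
2d ^ b4 = 99
7c ^ 2a = 56
50 ^ 68 = 38
05 ^ 4d = 48
7a ^ cb = b1

9fabda05ebcc99563848b1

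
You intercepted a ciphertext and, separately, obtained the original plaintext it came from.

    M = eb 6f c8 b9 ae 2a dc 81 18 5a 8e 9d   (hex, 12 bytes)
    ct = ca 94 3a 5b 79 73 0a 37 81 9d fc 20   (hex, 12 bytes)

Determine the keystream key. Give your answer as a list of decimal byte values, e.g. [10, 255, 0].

Since ct = M ⊕ key, XORing both sides with M gives key = M ⊕ ct.
byte 0: eb ⊕ ca = 21
byte 1: 6f ⊕ 94 = fb
byte 2: c8 ⊕ 3a = f2
byte 3: b9 ⊕ 5b = e2
byte 4: ae ⊕ 79 = d7
byte 5: 2a ⊕ 73 = 59
byte 6: dc ⊕ 0a = d6
byte 7: 81 ⊕ 37 = b6
byte 8: 18 ⊕ 81 = 99
byte 9: 5a ⊕ 9d = c7
byte 10: 8e ⊕ fc = 72
byte 11: 9d ⊕ 20 = bd

[33, 251, 242, 226, 215, 89, 214, 182, 153, 199, 114, 189]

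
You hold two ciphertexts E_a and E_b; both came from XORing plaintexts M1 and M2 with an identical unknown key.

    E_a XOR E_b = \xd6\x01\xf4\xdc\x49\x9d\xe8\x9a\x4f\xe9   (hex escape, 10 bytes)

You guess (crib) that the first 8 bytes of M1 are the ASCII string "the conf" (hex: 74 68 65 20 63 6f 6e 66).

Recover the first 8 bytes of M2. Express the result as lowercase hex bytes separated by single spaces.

Since E_a ⊕ E_b = M1 ⊕ M2, XORing with the guessed M1 bytes yields the corresponding M2 bytes: M2 = (E_a ⊕ E_b) ⊕ M1.
byte 0: d6 ^ 74 = a2
byte 1: 01 ^ 68 = 69
byte 2: f4 ^ 65 = 91
byte 3: dc ^ 20 = fc
byte 4: 49 ^ 63 = 2a
byte 5: 9d ^ 6f = f2
byte 6: e8 ^ 6e = 86
byte 7: 9a ^ 66 = fc

a2 69 91 fc 2a f2 86 fc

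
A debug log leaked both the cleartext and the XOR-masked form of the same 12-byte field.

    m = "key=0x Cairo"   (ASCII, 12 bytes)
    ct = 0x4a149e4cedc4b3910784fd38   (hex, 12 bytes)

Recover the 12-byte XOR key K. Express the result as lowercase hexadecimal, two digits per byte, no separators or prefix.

2171e771ddbc93d266ed8f57

Since ct = m ⊕ K, XORing both sides with m gives K = m ⊕ ct.
byte 0: 6b ⊕ 4a = 21
byte 1: 65 ⊕ 14 = 71
byte 2: 79 ⊕ 9e = e7
byte 3: 3d ⊕ 4c = 71
byte 4: 30 ⊕ ed = dd
byte 5: 78 ⊕ c4 = bc
byte 6: 20 ⊕ b3 = 93
byte 7: 43 ⊕ 91 = d2
byte 8: 61 ⊕ 07 = 66
byte 9: 69 ⊕ 84 = ed
byte 10: 72 ⊕ fd = 8f
byte 11: 6f ⊕ 38 = 57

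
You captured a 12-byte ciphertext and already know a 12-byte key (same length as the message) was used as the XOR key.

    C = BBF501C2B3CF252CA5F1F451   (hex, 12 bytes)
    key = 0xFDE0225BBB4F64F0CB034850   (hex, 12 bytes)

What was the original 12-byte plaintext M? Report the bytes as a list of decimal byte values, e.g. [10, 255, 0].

XOR is its own inverse, so applying the key byte-wise gives the result directly.
bb xor fd = 46
f5 xor e0 = 15
01 xor 22 = 23
c2 xor 5b = 99
b3 xor bb = 08
cf xor 4f = 80
25 xor 64 = 41
2c xor f0 = dc
a5 xor cb = 6e
f1 xor 03 = f2
f4 xor 48 = bc
51 xor 50 = 01

[70, 21, 35, 153, 8, 128, 65, 220, 110, 242, 188, 1]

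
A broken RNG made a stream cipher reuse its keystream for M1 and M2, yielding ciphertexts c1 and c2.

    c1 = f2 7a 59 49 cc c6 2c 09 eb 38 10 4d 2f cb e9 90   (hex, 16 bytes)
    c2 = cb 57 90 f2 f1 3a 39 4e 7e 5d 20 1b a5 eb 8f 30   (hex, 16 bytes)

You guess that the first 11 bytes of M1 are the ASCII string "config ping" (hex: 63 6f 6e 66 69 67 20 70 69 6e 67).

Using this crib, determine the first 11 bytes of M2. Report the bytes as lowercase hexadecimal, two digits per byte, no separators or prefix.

5a42a7dd549b3537fc0b57

First, c1 ⊕ c2 = (M1 ⊕ K) ⊕ (M2 ⊕ K) = M1 ⊕ M2, so the key drops out. Then M2 = (M1 ⊕ M2) ⊕ M1 over the first 11 bytes.
byte 0: (f2 xor cb) xor 63 = 39 xor 63 = 5a
byte 1: (7a xor 57) xor 6f = 2d xor 6f = 42
byte 2: (59 xor 90) xor 6e = c9 xor 6e = a7
byte 3: (49 xor f2) xor 66 = bb xor 66 = dd
byte 4: (cc xor f1) xor 69 = 3d xor 69 = 54
byte 5: (c6 xor 3a) xor 67 = fc xor 67 = 9b
byte 6: (2c xor 39) xor 20 = 15 xor 20 = 35
byte 7: (09 xor 4e) xor 70 = 47 xor 70 = 37
byte 8: (eb xor 7e) xor 69 = 95 xor 69 = fc
byte 9: (38 xor 5d) xor 6e = 65 xor 6e = 0b
byte 10: (10 xor 20) xor 67 = 30 xor 67 = 57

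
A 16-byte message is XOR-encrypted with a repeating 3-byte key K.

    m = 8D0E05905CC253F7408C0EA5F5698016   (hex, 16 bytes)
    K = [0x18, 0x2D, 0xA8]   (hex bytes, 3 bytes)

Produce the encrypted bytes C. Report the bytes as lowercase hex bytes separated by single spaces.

The 3-byte key repeats, so the effective keystream is 18 2d a8 18 2d a8 18 2d a8 18 2d a8 18 2d a8 18.
byte 0: 8d ⊕ 18 = 95
byte 1: 0e ⊕ 2d = 23
byte 2: 05 ⊕ a8 = ad
byte 3: 90 ⊕ 18 = 88
byte 4: 5c ⊕ 2d = 71
byte 5: c2 ⊕ a8 = 6a
byte 6: 53 ⊕ 18 = 4b
byte 7: f7 ⊕ 2d = da
byte 8: 40 ⊕ a8 = e8
byte 9: 8c ⊕ 18 = 94
byte 10: 0e ⊕ 2d = 23
byte 11: a5 ⊕ a8 = 0d
byte 12: f5 ⊕ 18 = ed
byte 13: 69 ⊕ 2d = 44
byte 14: 80 ⊕ a8 = 28
byte 15: 16 ⊕ 18 = 0e

95 23 ad 88 71 6a 4b da e8 94 23 0d ed 44 28 0e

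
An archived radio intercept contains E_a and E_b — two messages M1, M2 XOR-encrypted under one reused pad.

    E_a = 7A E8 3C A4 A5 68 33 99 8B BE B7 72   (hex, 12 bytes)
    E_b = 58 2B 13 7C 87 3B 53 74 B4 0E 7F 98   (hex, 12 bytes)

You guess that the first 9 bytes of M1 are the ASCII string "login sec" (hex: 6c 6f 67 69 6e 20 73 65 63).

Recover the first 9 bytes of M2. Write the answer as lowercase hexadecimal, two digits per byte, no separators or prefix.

First, E_a ⊕ E_b = (M1 ⊕ K) ⊕ (M2 ⊕ K) = M1 ⊕ M2, so the key drops out. Then M2 = (M1 ⊕ M2) ⊕ M1 over the first 9 bytes.
byte 0: (7a ^ 58) ^ 6c = 22 ^ 6c = 4e
byte 1: (e8 ^ 2b) ^ 6f = c3 ^ 6f = ac
byte 2: (3c ^ 13) ^ 67 = 2f ^ 67 = 48
byte 3: (a4 ^ 7c) ^ 69 = d8 ^ 69 = b1
byte 4: (a5 ^ 87) ^ 6e = 22 ^ 6e = 4c
byte 5: (68 ^ 3b) ^ 20 = 53 ^ 20 = 73
byte 6: (33 ^ 53) ^ 73 = 60 ^ 73 = 13
byte 7: (99 ^ 74) ^ 65 = ed ^ 65 = 88
byte 8: (8b ^ b4) ^ 63 = 3f ^ 63 = 5c

4eac48b14c7313885c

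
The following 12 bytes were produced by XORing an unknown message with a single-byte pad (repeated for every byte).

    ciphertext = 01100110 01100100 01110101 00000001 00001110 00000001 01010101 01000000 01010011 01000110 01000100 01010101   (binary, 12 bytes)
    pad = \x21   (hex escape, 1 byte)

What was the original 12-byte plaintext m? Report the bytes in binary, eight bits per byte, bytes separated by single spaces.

01000111 01000101 01010100 00100000 00101111 00100000 01110100 01100001 01110010 01100111 01100101 01110100

The 1-byte key repeats, so the effective keystream is 21 21 21 21 21 21 21 21 21 21 21 21.
byte 0: 66 ^ 21 = 47
byte 1: 64 ^ 21 = 45
byte 2: 75 ^ 21 = 54
byte 3: 01 ^ 21 = 20
byte 4: 0e ^ 21 = 2f
byte 5: 01 ^ 21 = 20
byte 6: 55 ^ 21 = 74
byte 7: 40 ^ 21 = 61
byte 8: 53 ^ 21 = 72
byte 9: 46 ^ 21 = 67
byte 10: 44 ^ 21 = 65
byte 11: 55 ^ 21 = 74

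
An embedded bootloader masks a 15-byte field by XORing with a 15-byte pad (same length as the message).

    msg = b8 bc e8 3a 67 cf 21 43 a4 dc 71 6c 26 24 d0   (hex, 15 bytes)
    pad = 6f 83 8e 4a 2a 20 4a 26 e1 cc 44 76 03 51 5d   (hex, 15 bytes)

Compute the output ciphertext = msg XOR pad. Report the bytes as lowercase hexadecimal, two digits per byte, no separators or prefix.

XOR is its own inverse, so applying the key byte-wise gives the result directly.
b8 XOR 6f = d7
bc XOR 83 = 3f
e8 XOR 8e = 66
3a XOR 4a = 70
67 XOR 2a = 4d
cf XOR 20 = ef
21 XOR 4a = 6b
43 XOR 26 = 65
a4 XOR e1 = 45
dc XOR cc = 10
71 XOR 44 = 35
6c XOR 76 = 1a
26 XOR 03 = 25
24 XOR 51 = 75
d0 XOR 5d = 8d

d73f66704def6b654510351a25758d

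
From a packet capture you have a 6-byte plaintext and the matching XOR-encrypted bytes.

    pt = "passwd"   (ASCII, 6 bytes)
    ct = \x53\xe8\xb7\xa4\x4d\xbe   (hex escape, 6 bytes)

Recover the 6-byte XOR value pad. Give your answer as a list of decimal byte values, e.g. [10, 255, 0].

[35, 137, 196, 215, 58, 218]

Since ct = pt ⊕ pad, XORing both sides with pt gives pad = pt ⊕ ct.
01110000 ^ 01010011 = 00100011
01100001 ^ 11101000 = 10001001
01110011 ^ 10110111 = 11000100
01110011 ^ 10100100 = 11010111
01110111 ^ 01001101 = 00111010
01100100 ^ 10111110 = 11011010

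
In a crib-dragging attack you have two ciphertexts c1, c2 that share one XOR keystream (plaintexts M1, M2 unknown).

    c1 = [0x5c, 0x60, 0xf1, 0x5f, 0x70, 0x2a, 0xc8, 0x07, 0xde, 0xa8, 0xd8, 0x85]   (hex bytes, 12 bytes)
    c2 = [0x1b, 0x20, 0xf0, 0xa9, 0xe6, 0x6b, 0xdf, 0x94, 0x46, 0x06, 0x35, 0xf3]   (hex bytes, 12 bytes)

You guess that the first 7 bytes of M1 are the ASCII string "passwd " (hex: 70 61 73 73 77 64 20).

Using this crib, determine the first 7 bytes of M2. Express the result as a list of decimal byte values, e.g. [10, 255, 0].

First, c1 ⊕ c2 = (M1 ⊕ K) ⊕ (M2 ⊕ K) = M1 ⊕ M2, so the key drops out. Then M2 = (M1 ⊕ M2) ⊕ M1 over the first 7 bytes.
byte 0: (5c xor 1b) xor 70 = 47 xor 70 = 37
byte 1: (60 xor 20) xor 61 = 40 xor 61 = 21
byte 2: (f1 xor f0) xor 73 = 01 xor 73 = 72
byte 3: (5f xor a9) xor 73 = f6 xor 73 = 85
byte 4: (70 xor e6) xor 77 = 96 xor 77 = e1
byte 5: (2a xor 6b) xor 64 = 41 xor 64 = 25
byte 6: (c8 xor df) xor 20 = 17 xor 20 = 37

[55, 33, 114, 133, 225, 37, 55]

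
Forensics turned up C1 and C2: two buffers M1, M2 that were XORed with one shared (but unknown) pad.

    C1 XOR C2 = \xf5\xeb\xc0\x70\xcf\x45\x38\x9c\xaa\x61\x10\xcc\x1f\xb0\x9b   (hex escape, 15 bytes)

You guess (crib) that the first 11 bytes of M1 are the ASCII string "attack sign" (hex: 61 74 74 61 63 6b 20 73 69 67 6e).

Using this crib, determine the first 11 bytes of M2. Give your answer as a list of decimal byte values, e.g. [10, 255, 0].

Since C1 ⊕ C2 = M1 ⊕ M2, XORing with the guessed M1 bytes yields the corresponding M2 bytes: M2 = (C1 ⊕ C2) ⊕ M1.
f5 xor 61 = 94
eb xor 74 = 9f
c0 xor 74 = b4
70 xor 61 = 11
cf xor 63 = ac
45 xor 6b = 2e
38 xor 20 = 18
9c xor 73 = ef
aa xor 69 = c3
61 xor 67 = 06
10 xor 6e = 7e

[148, 159, 180, 17, 172, 46, 24, 239, 195, 6, 126]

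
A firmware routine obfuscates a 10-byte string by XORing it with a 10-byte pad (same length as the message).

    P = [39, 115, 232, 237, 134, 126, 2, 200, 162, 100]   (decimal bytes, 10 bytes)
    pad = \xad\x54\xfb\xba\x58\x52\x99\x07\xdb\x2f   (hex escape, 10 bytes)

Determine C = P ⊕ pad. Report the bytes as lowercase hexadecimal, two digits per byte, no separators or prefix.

XOR is its own inverse, so applying the key byte-wise gives the result directly.
00100111 xor 10101101 = 10001010
01110011 xor 01010100 = 00100111
11101000 xor 11111011 = 00010011
11101101 xor 10111010 = 01010111
10000110 xor 01011000 = 11011110
01111110 xor 01010010 = 00101100
00000010 xor 10011001 = 10011011
11001000 xor 00000111 = 11001111
10100010 xor 11011011 = 01111001
01100100 xor 00101111 = 01001011

8a271357de2c9bcf794b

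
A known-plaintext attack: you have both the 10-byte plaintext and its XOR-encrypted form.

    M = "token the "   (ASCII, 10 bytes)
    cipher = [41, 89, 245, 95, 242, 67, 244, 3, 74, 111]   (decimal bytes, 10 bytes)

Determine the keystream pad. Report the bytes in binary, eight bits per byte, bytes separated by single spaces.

01011101 00110110 10011110 00111010 10011100 01100011 10000000 01101011 00101111 01001111

Since cipher = M ⊕ pad, XORing both sides with M gives pad = M ⊕ cipher.
01110100 ⊕ 00101001 = 01011101
01101111 ⊕ 01011001 = 00110110
01101011 ⊕ 11110101 = 10011110
01100101 ⊕ 01011111 = 00111010
01101110 ⊕ 11110010 = 10011100
00100000 ⊕ 01000011 = 01100011
01110100 ⊕ 11110100 = 10000000
01101000 ⊕ 00000011 = 01101011
01100101 ⊕ 01001010 = 00101111
00100000 ⊕ 01101111 = 01001111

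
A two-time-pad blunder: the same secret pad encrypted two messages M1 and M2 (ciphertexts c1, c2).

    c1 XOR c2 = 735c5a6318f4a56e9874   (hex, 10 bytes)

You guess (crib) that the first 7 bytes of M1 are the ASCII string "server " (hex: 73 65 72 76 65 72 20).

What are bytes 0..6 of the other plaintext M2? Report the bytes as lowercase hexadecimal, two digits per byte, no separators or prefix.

Since c1 ⊕ c2 = M1 ⊕ M2, XORing with the guessed M1 bytes yields the corresponding M2 bytes: M2 = (c1 ⊕ c2) ⊕ M1.
115 XOR 115 =   0
 92 XOR 101 =  57
 90 XOR 114 =  40
 99 XOR 118 =  21
 24 XOR 101 = 125
244 XOR 114 = 134
165 XOR  32 = 133

003928157d8685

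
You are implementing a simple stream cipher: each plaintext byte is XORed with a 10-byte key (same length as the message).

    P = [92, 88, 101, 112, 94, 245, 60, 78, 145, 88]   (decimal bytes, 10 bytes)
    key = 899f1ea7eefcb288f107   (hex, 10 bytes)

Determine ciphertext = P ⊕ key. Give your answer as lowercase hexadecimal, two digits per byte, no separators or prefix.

01011100 xor 10001001 = 11010101
01011000 xor 10011111 = 11000111
01100101 xor 00011110 = 01111011
01110000 xor 10100111 = 11010111
01011110 xor 11101110 = 10110000
11110101 xor 11111100 = 00001001
00111100 xor 10110010 = 10001110
01001110 xor 10001000 = 11000110
10010001 xor 11110001 = 01100000
01011000 xor 00000111 = 01011111

d5c77bd7b0098ec6605f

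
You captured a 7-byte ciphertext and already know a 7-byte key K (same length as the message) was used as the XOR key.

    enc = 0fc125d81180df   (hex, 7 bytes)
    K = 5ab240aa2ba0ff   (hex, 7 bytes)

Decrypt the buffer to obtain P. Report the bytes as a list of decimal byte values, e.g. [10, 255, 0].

byte 0: 0f ^ 5a = 55
byte 1: c1 ^ b2 = 73
byte 2: 25 ^ 40 = 65
byte 3: d8 ^ aa = 72
byte 4: 11 ^ 2b = 3a
byte 5: 80 ^ a0 = 20
byte 6: df ^ ff = 20

[85, 115, 101, 114, 58, 32, 32]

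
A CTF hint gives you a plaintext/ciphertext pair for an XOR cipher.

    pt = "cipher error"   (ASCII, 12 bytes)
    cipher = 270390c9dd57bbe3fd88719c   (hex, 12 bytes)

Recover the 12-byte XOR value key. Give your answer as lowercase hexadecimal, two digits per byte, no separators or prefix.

Since cipher = pt ⊕ key, XORing both sides with pt gives key = pt ⊕ cipher.
 99 xor  39 =  68
105 xor   3 = 106
112 xor 144 = 224
104 xor 201 = 161
101 xor 221 = 184
114 xor  87 =  37
 32 xor 187 = 155
101 xor 227 = 134
114 xor 253 = 143
114 xor 136 = 250
111 xor 113 =  30
114 xor 156 = 238

446ae0a1b8259b868ffa1eee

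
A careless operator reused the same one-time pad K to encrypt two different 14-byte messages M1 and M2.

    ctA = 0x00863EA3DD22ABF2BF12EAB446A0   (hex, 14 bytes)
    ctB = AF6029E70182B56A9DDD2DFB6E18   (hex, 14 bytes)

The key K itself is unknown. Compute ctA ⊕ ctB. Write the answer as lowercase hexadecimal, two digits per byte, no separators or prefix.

afe61744dca01e9822cfc74f28b8

ctA ⊕ ctB = (M1 ⊕ K) ⊕ (M2 ⊕ K) = M1 ⊕ M2 — the shared key cancels under XOR.
byte 0: 00 ⊕ af = af
byte 1: 86 ⊕ 60 = e6
byte 2: 3e ⊕ 29 = 17
byte 3: a3 ⊕ e7 = 44
byte 4: dd ⊕ 01 = dc
byte 5: 22 ⊕ 82 = a0
byte 6: ab ⊕ b5 = 1e
byte 7: f2 ⊕ 6a = 98
byte 8: bf ⊕ 9d = 22
byte 9: 12 ⊕ dd = cf
byte 10: ea ⊕ 2d = c7
byte 11: b4 ⊕ fb = 4f
byte 12: 46 ⊕ 6e = 28
byte 13: a0 ⊕ 18 = b8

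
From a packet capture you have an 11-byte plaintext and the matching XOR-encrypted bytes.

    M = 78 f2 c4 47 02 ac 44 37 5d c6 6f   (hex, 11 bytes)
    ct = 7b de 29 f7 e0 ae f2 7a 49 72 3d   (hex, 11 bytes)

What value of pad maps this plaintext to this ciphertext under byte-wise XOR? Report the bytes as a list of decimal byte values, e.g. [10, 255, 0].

Since ct = M ⊕ pad, XORing both sides with M gives pad = M ⊕ ct.
byte 0: 78 xor 7b = 03
byte 1: f2 xor de = 2c
byte 2: c4 xor 29 = ed
byte 3: 47 xor f7 = b0
byte 4: 02 xor e0 = e2
byte 5: ac xor ae = 02
byte 6: 44 xor f2 = b6
byte 7: 37 xor 7a = 4d
byte 8: 5d xor 49 = 14
byte 9: c6 xor 72 = b4
byte 10: 6f xor 3d = 52

[3, 44, 237, 176, 226, 2, 182, 77, 20, 180, 82]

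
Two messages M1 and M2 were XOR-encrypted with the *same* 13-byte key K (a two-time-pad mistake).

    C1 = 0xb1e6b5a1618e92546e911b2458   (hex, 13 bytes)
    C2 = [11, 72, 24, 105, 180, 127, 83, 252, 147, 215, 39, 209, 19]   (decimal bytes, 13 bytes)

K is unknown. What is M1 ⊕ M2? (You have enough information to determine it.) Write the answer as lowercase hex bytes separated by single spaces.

ba ae ad c8 d5 f1 c1 a8 fd 46 3c f5 4b

C1 ⊕ C2 = (M1 ⊕ K) ⊕ (M2 ⊕ K) = M1 ⊕ M2 — the shared key cancels under XOR.
byte 0: 177 ^  11 = 186
byte 1: 230 ^  72 = 174
byte 2: 181 ^  24 = 173
byte 3: 161 ^ 105 = 200
byte 4:  97 ^ 180 = 213
byte 5: 142 ^ 127 = 241
byte 6: 146 ^  83 = 193
byte 7:  84 ^ 252 = 168
byte 8: 110 ^ 147 = 253
byte 9: 145 ^ 215 =  70
byte 10:  27 ^  39 =  60
byte 11:  36 ^ 209 = 245
byte 12:  88 ^  19 =  75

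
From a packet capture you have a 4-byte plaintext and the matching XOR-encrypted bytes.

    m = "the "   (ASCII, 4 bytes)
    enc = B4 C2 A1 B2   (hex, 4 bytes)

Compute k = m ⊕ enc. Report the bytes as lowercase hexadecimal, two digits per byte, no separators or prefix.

c0aac492

Since enc = m ⊕ k, XORing both sides with m gives k = m ⊕ enc.
74 ⊕ b4 = c0
68 ⊕ c2 = aa
65 ⊕ a1 = c4
20 ⊕ b2 = 92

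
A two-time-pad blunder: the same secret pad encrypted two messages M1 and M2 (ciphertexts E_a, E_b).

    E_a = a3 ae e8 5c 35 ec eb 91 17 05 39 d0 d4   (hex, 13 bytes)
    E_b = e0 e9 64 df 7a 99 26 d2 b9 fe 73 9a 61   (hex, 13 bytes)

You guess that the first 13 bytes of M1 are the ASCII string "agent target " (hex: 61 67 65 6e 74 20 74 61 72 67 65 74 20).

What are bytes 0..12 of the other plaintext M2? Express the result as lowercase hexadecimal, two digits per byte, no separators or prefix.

2220e9ed3b55b922dc9c2f3e95

First, E_a ⊕ E_b = (M1 ⊕ K) ⊕ (M2 ⊕ K) = M1 ⊕ M2, so the key drops out. Then M2 = (M1 ⊕ M2) ⊕ M1 over the first 13 bytes.
byte 0: (a3 XOR e0) XOR 61 = 43 XOR 61 = 22
byte 1: (ae XOR e9) XOR 67 = 47 XOR 67 = 20
byte 2: (e8 XOR 64) XOR 65 = 8c XOR 65 = e9
byte 3: (5c XOR df) XOR 6e = 83 XOR 6e = ed
byte 4: (35 XOR 7a) XOR 74 = 4f XOR 74 = 3b
byte 5: (ec XOR 99) XOR 20 = 75 XOR 20 = 55
byte 6: (eb XOR 26) XOR 74 = cd XOR 74 = b9
byte 7: (91 XOR d2) XOR 61 = 43 XOR 61 = 22
byte 8: (17 XOR b9) XOR 72 = ae XOR 72 = dc
byte 9: (05 XOR fe) XOR 67 = fb XOR 67 = 9c
byte 10: (39 XOR 73) XOR 65 = 4a XOR 65 = 2f
byte 11: (d0 XOR 9a) XOR 74 = 4a XOR 74 = 3e
byte 12: (d4 XOR 61) XOR 20 = b5 XOR 20 = 95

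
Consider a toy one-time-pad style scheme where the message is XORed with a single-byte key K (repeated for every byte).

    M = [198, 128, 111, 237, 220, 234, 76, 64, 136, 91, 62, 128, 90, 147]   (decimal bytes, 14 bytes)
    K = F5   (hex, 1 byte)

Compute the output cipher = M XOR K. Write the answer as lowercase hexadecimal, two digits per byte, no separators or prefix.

The 1-byte key repeats, so the effective keystream is f5 f5 f5 f5 f5 f5 f5 f5 f5 f5 f5 f5 f5 f5.
byte 0: 11000110 xor 11110101 = 00110011
byte 1: 10000000 xor 11110101 = 01110101
byte 2: 01101111 xor 11110101 = 10011010
byte 3: 11101101 xor 11110101 = 00011000
byte 4: 11011100 xor 11110101 = 00101001
byte 5: 11101010 xor 11110101 = 00011111
byte 6: 01001100 xor 11110101 = 10111001
byte 7: 01000000 xor 11110101 = 10110101
byte 8: 10001000 xor 11110101 = 01111101
byte 9: 01011011 xor 11110101 = 10101110
byte 10: 00111110 xor 11110101 = 11001011
byte 11: 10000000 xor 11110101 = 01110101
byte 12: 01011010 xor 11110101 = 10101111
byte 13: 10010011 xor 11110101 = 01100110

33759a18291fb9b57daecb75af66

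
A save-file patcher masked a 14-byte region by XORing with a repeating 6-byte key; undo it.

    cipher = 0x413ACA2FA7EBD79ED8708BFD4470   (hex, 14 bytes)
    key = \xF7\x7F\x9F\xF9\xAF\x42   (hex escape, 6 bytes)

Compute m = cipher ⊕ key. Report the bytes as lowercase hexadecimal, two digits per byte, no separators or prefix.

b64555d608a920e1478924bfb30f

The 6-byte key repeats, so the effective keystream is f7 7f 9f f9 af 42 f7 7f 9f f9 af 42 f7 7f.
byte 0: 41 xor f7 = b6
byte 1: 3a xor 7f = 45
byte 2: ca xor 9f = 55
byte 3: 2f xor f9 = d6
byte 4: a7 xor af = 08
byte 5: eb xor 42 = a9
byte 6: d7 xor f7 = 20
byte 7: 9e xor 7f = e1
byte 8: d8 xor 9f = 47
byte 9: 70 xor f9 = 89
byte 10: 8b xor af = 24
byte 11: fd xor 42 = bf
byte 12: 44 xor f7 = b3
byte 13: 70 xor 7f = 0f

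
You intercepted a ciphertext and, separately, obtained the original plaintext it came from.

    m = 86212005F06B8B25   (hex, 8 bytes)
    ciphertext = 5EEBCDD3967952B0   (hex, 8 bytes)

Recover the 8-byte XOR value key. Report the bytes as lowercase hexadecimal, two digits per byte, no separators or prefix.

Since ciphertext = m ⊕ key, XORing both sides with m gives key = m ⊕ ciphertext.
byte 0: 86 xor 5e = d8
byte 1: 21 xor eb = ca
byte 2: 20 xor cd = ed
byte 3: 05 xor d3 = d6
byte 4: f0 xor 96 = 66
byte 5: 6b xor 79 = 12
byte 6: 8b xor 52 = d9
byte 7: 25 xor b0 = 95

d8caedd66612d995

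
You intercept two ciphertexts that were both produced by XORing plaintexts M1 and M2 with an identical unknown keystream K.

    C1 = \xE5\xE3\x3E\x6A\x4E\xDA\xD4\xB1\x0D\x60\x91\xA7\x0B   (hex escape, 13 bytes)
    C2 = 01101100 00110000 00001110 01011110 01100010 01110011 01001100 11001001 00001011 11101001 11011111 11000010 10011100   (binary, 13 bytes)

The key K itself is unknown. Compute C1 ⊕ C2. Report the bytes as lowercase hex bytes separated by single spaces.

C1 ⊕ C2 = (M1 ⊕ K) ⊕ (M2 ⊕ K) = M1 ⊕ M2 — the shared key cancels under XOR.
e5 XOR 6c = 89
e3 XOR 30 = d3
3e XOR 0e = 30
6a XOR 5e = 34
4e XOR 62 = 2c
da XOR 73 = a9
d4 XOR 4c = 98
b1 XOR c9 = 78
0d XOR 0b = 06
60 XOR e9 = 89
91 XOR df = 4e
a7 XOR c2 = 65
0b XOR 9c = 97

89 d3 30 34 2c a9 98 78 06 89 4e 65 97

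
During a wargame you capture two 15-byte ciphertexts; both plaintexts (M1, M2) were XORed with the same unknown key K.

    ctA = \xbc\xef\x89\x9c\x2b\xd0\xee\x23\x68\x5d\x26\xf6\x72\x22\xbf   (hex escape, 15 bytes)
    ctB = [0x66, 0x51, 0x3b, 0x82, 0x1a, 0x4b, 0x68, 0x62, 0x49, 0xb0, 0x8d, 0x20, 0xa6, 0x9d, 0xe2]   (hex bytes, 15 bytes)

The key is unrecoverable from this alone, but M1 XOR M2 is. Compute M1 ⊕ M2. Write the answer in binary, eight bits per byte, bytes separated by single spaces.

11011010 10111110 10110010 00011110 00110001 10011011 10000110 01000001 00100001 11101101 10101011 11010110 11010100 10111111 01011101

ctA ⊕ ctB = (M1 ⊕ K) ⊕ (M2 ⊕ K) = M1 ⊕ M2 — the shared key cancels under XOR.
bc XOR 66 = da
ef XOR 51 = be
89 XOR 3b = b2
9c XOR 82 = 1e
2b XOR 1a = 31
d0 XOR 4b = 9b
ee XOR 68 = 86
23 XOR 62 = 41
68 XOR 49 = 21
5d XOR b0 = ed
26 XOR 8d = ab
f6 XOR 20 = d6
72 XOR a6 = d4
22 XOR 9d = bf
bf XOR e2 = 5d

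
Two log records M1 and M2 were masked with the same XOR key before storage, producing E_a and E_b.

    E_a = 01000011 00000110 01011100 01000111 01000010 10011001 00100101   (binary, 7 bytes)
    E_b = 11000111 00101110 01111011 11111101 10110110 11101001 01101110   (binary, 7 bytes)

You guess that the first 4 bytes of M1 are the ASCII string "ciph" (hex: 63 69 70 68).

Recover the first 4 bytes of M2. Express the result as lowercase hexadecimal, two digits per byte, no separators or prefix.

e74157d2

First, E_a ⊕ E_b = (M1 ⊕ K) ⊕ (M2 ⊕ K) = M1 ⊕ M2, so the key drops out. Then M2 = (M1 ⊕ M2) ⊕ M1 over the first 4 bytes.
byte 0: (43 XOR c7) XOR 63 = 84 XOR 63 = e7
byte 1: (06 XOR 2e) XOR 69 = 28 XOR 69 = 41
byte 2: (5c XOR 7b) XOR 70 = 27 XOR 70 = 57
byte 3: (47 XOR fd) XOR 68 = ba XOR 68 = d2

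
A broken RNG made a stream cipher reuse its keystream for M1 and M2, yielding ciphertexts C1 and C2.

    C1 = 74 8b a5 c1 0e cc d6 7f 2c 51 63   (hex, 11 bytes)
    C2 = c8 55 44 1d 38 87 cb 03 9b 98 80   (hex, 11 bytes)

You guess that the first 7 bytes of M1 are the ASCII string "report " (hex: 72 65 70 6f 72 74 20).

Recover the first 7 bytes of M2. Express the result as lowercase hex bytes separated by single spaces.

ce bb 91 b3 44 3f 3d

First, C1 ⊕ C2 = (M1 ⊕ K) ⊕ (M2 ⊕ K) = M1 ⊕ M2, so the key drops out. Then M2 = (M1 ⊕ M2) ⊕ M1 over the first 7 bytes.
byte 0: (74 ^ c8) ^ 72 = bc ^ 72 = ce
byte 1: (8b ^ 55) ^ 65 = de ^ 65 = bb
byte 2: (a5 ^ 44) ^ 70 = e1 ^ 70 = 91
byte 3: (c1 ^ 1d) ^ 6f = dc ^ 6f = b3
byte 4: (0e ^ 38) ^ 72 = 36 ^ 72 = 44
byte 5: (cc ^ 87) ^ 74 = 4b ^ 74 = 3f
byte 6: (d6 ^ cb) ^ 20 = 1d ^ 20 = 3d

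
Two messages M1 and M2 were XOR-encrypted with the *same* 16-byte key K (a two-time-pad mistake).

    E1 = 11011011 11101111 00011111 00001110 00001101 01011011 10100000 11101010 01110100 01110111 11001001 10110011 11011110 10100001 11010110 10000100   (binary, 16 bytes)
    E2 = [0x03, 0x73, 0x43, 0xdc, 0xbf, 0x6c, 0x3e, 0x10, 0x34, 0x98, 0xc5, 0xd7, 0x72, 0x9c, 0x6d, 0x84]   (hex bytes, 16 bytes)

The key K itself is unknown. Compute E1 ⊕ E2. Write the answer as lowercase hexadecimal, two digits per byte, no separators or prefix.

E1 ⊕ E2 = (M1 ⊕ K) ⊕ (M2 ⊕ K) = M1 ⊕ M2 — the shared key cancels under XOR.
219 ⊕   3 = 216
239 ⊕ 115 = 156
 31 ⊕  67 =  92
 14 ⊕ 220 = 210
 13 ⊕ 191 = 178
 91 ⊕ 108 =  55
160 ⊕  62 = 158
234 ⊕  16 = 250
116 ⊕  52 =  64
119 ⊕ 152 = 239
201 ⊕ 197 =  12
179 ⊕ 215 = 100
222 ⊕ 114 = 172
161 ⊕ 156 =  61
214 ⊕ 109 = 187
132 ⊕ 132 =   0

d89c5cd2b2379efa40ef0c64ac3dbb00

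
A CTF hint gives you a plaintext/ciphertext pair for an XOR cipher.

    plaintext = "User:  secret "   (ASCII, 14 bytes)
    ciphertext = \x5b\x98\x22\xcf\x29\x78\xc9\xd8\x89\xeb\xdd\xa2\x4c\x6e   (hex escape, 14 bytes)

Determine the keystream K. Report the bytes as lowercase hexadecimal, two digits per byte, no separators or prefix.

0eeb47bd1358e9abec88afc7384e

Since ciphertext = plaintext ⊕ K, XORing both sides with plaintext gives K = plaintext ⊕ ciphertext.
01010101 ⊕ 01011011 = 00001110
01110011 ⊕ 10011000 = 11101011
01100101 ⊕ 00100010 = 01000111
01110010 ⊕ 11001111 = 10111101
00111010 ⊕ 00101001 = 00010011
00100000 ⊕ 01111000 = 01011000
00100000 ⊕ 11001001 = 11101001
01110011 ⊕ 11011000 = 10101011
01100101 ⊕ 10001001 = 11101100
01100011 ⊕ 11101011 = 10001000
01110010 ⊕ 11011101 = 10101111
01100101 ⊕ 10100010 = 11000111
01110100 ⊕ 01001100 = 00111000
00100000 ⊕ 01101110 = 01001110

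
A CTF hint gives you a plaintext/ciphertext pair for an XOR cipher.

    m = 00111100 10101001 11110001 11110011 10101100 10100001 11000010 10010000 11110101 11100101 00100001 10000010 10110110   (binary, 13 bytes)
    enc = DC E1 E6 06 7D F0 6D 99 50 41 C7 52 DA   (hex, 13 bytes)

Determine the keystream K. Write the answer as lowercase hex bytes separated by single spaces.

e0 48 17 f5 d1 51 af 09 a5 a4 e6 d0 6c

Since enc = m ⊕ K, XORing both sides with m gives K = m ⊕ enc.
3c ⊕ dc = e0
a9 ⊕ e1 = 48
f1 ⊕ e6 = 17
f3 ⊕ 06 = f5
ac ⊕ 7d = d1
a1 ⊕ f0 = 51
c2 ⊕ 6d = af
90 ⊕ 99 = 09
f5 ⊕ 50 = a5
e5 ⊕ 41 = a4
21 ⊕ c7 = e6
82 ⊕ 52 = d0
b6 ⊕ da = 6c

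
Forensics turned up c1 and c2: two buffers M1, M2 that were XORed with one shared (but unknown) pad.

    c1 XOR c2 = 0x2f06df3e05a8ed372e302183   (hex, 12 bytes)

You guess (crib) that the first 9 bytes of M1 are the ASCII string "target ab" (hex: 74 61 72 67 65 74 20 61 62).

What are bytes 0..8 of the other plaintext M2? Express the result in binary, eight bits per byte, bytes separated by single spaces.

01011011 01100111 10101101 01011001 01100000 11011100 11001101 01010110 01001100

Since c1 ⊕ c2 = M1 ⊕ M2, XORing with the guessed M1 bytes yields the corresponding M2 bytes: M2 = (c1 ⊕ c2) ⊕ M1.
byte 0: 00101111 XOR 01110100 = 01011011
byte 1: 00000110 XOR 01100001 = 01100111
byte 2: 11011111 XOR 01110010 = 10101101
byte 3: 00111110 XOR 01100111 = 01011001
byte 4: 00000101 XOR 01100101 = 01100000
byte 5: 10101000 XOR 01110100 = 11011100
byte 6: 11101101 XOR 00100000 = 11001101
byte 7: 00110111 XOR 01100001 = 01010110
byte 8: 00101110 XOR 01100010 = 01001100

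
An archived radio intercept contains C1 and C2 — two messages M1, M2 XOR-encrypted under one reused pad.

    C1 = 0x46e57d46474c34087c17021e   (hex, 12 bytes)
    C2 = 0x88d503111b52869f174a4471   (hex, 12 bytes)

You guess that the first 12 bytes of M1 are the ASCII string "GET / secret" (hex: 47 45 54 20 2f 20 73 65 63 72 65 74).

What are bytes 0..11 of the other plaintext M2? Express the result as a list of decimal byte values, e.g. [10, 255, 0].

[137, 117, 42, 119, 115, 62, 193, 242, 8, 47, 35, 27]

First, C1 ⊕ C2 = (M1 ⊕ K) ⊕ (M2 ⊕ K) = M1 ⊕ M2, so the key drops out. Then M2 = (M1 ⊕ M2) ⊕ M1 over the first 12 bytes.
byte 0: (46 ⊕ 88) ⊕ 47 = ce ⊕ 47 = 89
byte 1: (e5 ⊕ d5) ⊕ 45 = 30 ⊕ 45 = 75
byte 2: (7d ⊕ 03) ⊕ 54 = 7e ⊕ 54 = 2a
byte 3: (46 ⊕ 11) ⊕ 20 = 57 ⊕ 20 = 77
byte 4: (47 ⊕ 1b) ⊕ 2f = 5c ⊕ 2f = 73
byte 5: (4c ⊕ 52) ⊕ 20 = 1e ⊕ 20 = 3e
byte 6: (34 ⊕ 86) ⊕ 73 = b2 ⊕ 73 = c1
byte 7: (08 ⊕ 9f) ⊕ 65 = 97 ⊕ 65 = f2
byte 8: (7c ⊕ 17) ⊕ 63 = 6b ⊕ 63 = 08
byte 9: (17 ⊕ 4a) ⊕ 72 = 5d ⊕ 72 = 2f
byte 10: (02 ⊕ 44) ⊕ 65 = 46 ⊕ 65 = 23
byte 11: (1e ⊕ 71) ⊕ 74 = 6f ⊕ 74 = 1b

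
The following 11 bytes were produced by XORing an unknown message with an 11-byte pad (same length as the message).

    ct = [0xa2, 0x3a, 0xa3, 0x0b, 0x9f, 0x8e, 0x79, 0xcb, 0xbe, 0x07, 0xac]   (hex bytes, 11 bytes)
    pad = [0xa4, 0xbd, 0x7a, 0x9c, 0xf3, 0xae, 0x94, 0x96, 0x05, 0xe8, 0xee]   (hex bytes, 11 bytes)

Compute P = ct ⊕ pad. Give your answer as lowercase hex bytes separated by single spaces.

XOR is its own inverse, so applying the key byte-wise gives the result directly.
a2 xor a4 = 06
3a xor bd = 87
a3 xor 7a = d9
0b xor 9c = 97
9f xor f3 = 6c
8e xor ae = 20
79 xor 94 = ed
cb xor 96 = 5d
be xor 05 = bb
07 xor e8 = ef
ac xor ee = 42

06 87 d9 97 6c 20 ed 5d bb ef 42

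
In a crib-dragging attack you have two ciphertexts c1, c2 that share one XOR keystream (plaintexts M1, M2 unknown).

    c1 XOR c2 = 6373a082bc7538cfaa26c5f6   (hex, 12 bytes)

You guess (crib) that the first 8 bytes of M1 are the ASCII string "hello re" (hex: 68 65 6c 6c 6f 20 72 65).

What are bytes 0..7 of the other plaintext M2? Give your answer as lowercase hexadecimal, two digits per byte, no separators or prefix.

0b16cceed3554aaa

Since c1 ⊕ c2 = M1 ⊕ M2, XORing with the guessed M1 bytes yields the corresponding M2 bytes: M2 = (c1 ⊕ c2) ⊕ M1.
01100011 ^ 01101000 = 00001011
01110011 ^ 01100101 = 00010110
10100000 ^ 01101100 = 11001100
10000010 ^ 01101100 = 11101110
10111100 ^ 01101111 = 11010011
01110101 ^ 00100000 = 01010101
00111000 ^ 01110010 = 01001010
11001111 ^ 01100101 = 10101010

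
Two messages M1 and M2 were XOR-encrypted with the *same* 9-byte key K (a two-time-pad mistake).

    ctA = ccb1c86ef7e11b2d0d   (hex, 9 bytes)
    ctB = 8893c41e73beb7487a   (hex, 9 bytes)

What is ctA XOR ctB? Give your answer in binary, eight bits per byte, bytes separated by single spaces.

01000100 00100010 00001100 01110000 10000100 01011111 10101100 01100101 01110111

ctA ⊕ ctB = (M1 ⊕ K) ⊕ (M2 ⊕ K) = M1 ⊕ M2 — the shared key cancels under XOR.
cc ⊕ 88 = 44
b1 ⊕ 93 = 22
c8 ⊕ c4 = 0c
6e ⊕ 1e = 70
f7 ⊕ 73 = 84
e1 ⊕ be = 5f
1b ⊕ b7 = ac
2d ⊕ 48 = 65
0d ⊕ 7a = 77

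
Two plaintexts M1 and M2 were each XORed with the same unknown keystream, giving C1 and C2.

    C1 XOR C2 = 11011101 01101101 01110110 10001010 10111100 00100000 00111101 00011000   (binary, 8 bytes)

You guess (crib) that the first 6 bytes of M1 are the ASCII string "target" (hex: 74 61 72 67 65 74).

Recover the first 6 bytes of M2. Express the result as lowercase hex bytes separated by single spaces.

Since C1 ⊕ C2 = M1 ⊕ M2, XORing with the guessed M1 bytes yields the corresponding M2 bytes: M2 = (C1 ⊕ C2) ⊕ M1.
221 ⊕ 116 = 169
109 ⊕  97 =  12
118 ⊕ 114 =   4
138 ⊕ 103 = 237
188 ⊕ 101 = 217
 32 ⊕ 116 =  84

a9 0c 04 ed d9 54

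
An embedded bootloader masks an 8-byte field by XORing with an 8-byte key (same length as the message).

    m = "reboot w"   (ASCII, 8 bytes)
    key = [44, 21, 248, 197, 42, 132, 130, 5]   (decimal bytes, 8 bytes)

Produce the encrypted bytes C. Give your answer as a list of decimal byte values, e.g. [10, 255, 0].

byte 0: 72 xor 2c = 5e
byte 1: 65 xor 15 = 70
byte 2: 62 xor f8 = 9a
byte 3: 6f xor c5 = aa
byte 4: 6f xor 2a = 45
byte 5: 74 xor 84 = f0
byte 6: 20 xor 82 = a2
byte 7: 77 xor 05 = 72

[94, 112, 154, 170, 69, 240, 162, 114]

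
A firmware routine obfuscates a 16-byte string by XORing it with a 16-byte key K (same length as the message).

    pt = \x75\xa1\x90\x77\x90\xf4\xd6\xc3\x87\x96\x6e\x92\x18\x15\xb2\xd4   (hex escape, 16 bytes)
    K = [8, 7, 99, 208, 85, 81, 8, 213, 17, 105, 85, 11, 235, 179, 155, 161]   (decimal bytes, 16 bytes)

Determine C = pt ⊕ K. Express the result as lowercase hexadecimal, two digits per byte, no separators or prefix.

7da6f3a7c5a5de1696ff3b99f3a62975

XOR is its own inverse, so applying the key byte-wise gives the result directly.
byte 0: 01110101 xor 00001000 = 01111101
byte 1: 10100001 xor 00000111 = 10100110
byte 2: 10010000 xor 01100011 = 11110011
byte 3: 01110111 xor 11010000 = 10100111
byte 4: 10010000 xor 01010101 = 11000101
byte 5: 11110100 xor 01010001 = 10100101
byte 6: 11010110 xor 00001000 = 11011110
byte 7: 11000011 xor 11010101 = 00010110
byte 8: 10000111 xor 00010001 = 10010110
byte 9: 10010110 xor 01101001 = 11111111
byte 10: 01101110 xor 01010101 = 00111011
byte 11: 10010010 xor 00001011 = 10011001
byte 12: 00011000 xor 11101011 = 11110011
byte 13: 00010101 xor 10110011 = 10100110
byte 14: 10110010 xor 10011011 = 00101001
byte 15: 11010100 xor 10100001 = 01110101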